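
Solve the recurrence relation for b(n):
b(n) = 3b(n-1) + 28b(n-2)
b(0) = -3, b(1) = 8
Characteristic equation: x² - 3x - 28 = 0, which factors as (x - (-4))(x - (7)) = 0.
Roots r₁ = -4, r₂ = 7 (distinct).
General solution: b(n) = A·(-4)^n + B·(7)^n.
From b(0) = -3: A + B = -3.
From b(1) = 8: -4A + 7B = 8.
Solving: A = - \frac{29}{11}, B = - \frac{4}{11}.
So b(n) = - \frac{29 \left(-4\right)^{n}}{11} - \frac{4 \cdot 7^{n}}{11}.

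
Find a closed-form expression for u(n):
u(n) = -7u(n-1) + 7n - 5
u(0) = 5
First-order linear with linear forcing.
Homogeneous solution: u_h(n) = A·(-7)^n.
Try particular u_p(n) = pn + q. Substituting:
  pn + q = -7(p(n-1) + q) + 7n - 5.
Matching the n-coefficient: p = -7p + 7 ⇒ p = \frac{7}{8}.
Matching constants: q = 7p - 7q - 5 ⇒ q = \frac{9}{64}.
General: u(n) = A·(-7)^n + \frac{7 n}{8} + \frac{9}{64}.
Apply u(0) = 5: A + \frac{9}{64} = 5 ⇒ A = \frac{311}{64}.
So u(n) = \frac{311 \left(-7\right)^{n}}{64} + \frac{7 n}{8} + \frac{9}{64}.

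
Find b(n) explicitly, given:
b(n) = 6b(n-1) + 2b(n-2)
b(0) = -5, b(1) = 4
Characteristic equation: x² - 6x - 2 = 0.
Discriminant Δ = (6)² + 4·(2) = 44.
Roots r₁,₂ = (6 ± √44)/2, so r₁ = 3 + \sqrt{11}, r₂ = 3 - \sqrt{11}.
General solution: b(n) = A·r₁^n + B·r₂^n.
From the initial conditions, A + B = -5 and r₁A + r₂B = 4.
Since r₁ - r₂ = √44: A = (4 - (-5)r₂)/√44 = - \frac{5}{2} + \frac{19 \sqrt{11}}{22}, and B = -5 - A = - \frac{19 \sqrt{11}}{22} - \frac{5}{2}.
So b(n) = \left(- \frac{5}{2} + \frac{19 \sqrt{11}}{22}\right)\left(3 + \sqrt{11}\right)^n + \left(- \frac{19 \sqrt{11}}{22} - \frac{5}{2}\right)\left(3 - \sqrt{11}\right)^n.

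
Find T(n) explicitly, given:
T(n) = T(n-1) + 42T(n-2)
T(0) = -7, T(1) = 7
Characteristic equation: x² - x - 42 = 0, which factors as (x - (7))(x - (-6)) = 0.
Roots r₁ = 7, r₂ = -6 (distinct).
General solution: T(n) = A·(7)^n + B·(-6)^n.
From T(0) = -7: A + B = -7.
From T(1) = 7: 7A - 6B = 7.
Solving: A = - \frac{35}{13}, B = - \frac{56}{13}.
So T(n) = - \frac{56 \left(-6\right)^{n}}{13} - \frac{35 \cdot 7^{n}}{13}.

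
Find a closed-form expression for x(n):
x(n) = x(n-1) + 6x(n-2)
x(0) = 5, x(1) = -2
Characteristic equation: x² - x - 6 = 0, which factors as (x - (3))(x - (-2)) = 0.
Roots r₁ = 3, r₂ = -2 (distinct).
General solution: x(n) = A·(3)^n + B·(-2)^n.
From x(0) = 5: A + B = 5.
From x(1) = -2: 3A - 2B = -2.
Solving: A = \frac{8}{5}, B = \frac{17}{5}.
So x(n) = \frac{17 \left(-2\right)^{n}}{5} + \frac{8 \cdot 3^{n}}{5}.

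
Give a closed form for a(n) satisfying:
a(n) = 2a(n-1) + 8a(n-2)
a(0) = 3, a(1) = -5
Characteristic equation: x² - 2x - 8 = 0, which factors as (x - (-2))(x - (4)) = 0.
Roots r₁ = -2, r₂ = 4 (distinct).
General solution: a(n) = A·(-2)^n + B·(4)^n.
From a(0) = 3: A + B = 3.
From a(1) = -5: -2A + 4B = -5.
Solving: A = \frac{17}{6}, B = \frac{1}{6}.
So a(n) = \frac{17 \left(-2\right)^{n}}{6} + \frac{4^{n}}{6}.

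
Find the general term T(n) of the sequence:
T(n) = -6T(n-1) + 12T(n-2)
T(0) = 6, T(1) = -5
Characteristic equation: x² + 6x - 12 = 0.
Discriminant Δ = (-6)² + 4·(12) = 84.
Roots r₁,₂ = (-6 ± √84)/2, so r₁ = -3 + \sqrt{21}, r₂ = - \sqrt{21} - 3.
General solution: T(n) = A·r₁^n + B·r₂^n.
From the initial conditions, A + B = 6 and r₁A + r₂B = -5.
Since r₁ - r₂ = √84: A = (-5 - (6)r₂)/√84 = \frac{13 \sqrt{21}}{42} + 3, and B = 6 - A = 3 - \frac{13 \sqrt{21}}{42}.
So T(n) = \left(\frac{13 \sqrt{21}}{42} + 3\right)\left(-3 + \sqrt{21}\right)^n + \left(3 - \frac{13 \sqrt{21}}{42}\right)\left(- \sqrt{21} - 3\right)^n.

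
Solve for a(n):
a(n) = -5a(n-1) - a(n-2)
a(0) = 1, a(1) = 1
Characteristic equation: x² + 5x + 1 = 0.
Discriminant Δ = (-5)² + 4·(-1) = 21.
Roots r₁,₂ = (-5 ± √21)/2, so r₁ = - \frac{5}{2} + \frac{\sqrt{21}}{2}, r₂ = - \frac{5}{2} - \frac{\sqrt{21}}{2}.
General solution: a(n) = A·r₁^n + B·r₂^n.
From the initial conditions, A + B = 1 and r₁A + r₂B = 1.
Since r₁ - r₂ = √21: A = (1 - (1)r₂)/√21 = \frac{1}{2} + \frac{\sqrt{21}}{6}, and B = 1 - A = \frac{1}{2} - \frac{\sqrt{21}}{6}.
So a(n) = \left(\frac{1}{2} + \frac{\sqrt{21}}{6}\right)\left(- \frac{5}{2} + \frac{\sqrt{21}}{2}\right)^n + \left(\frac{1}{2} - \frac{\sqrt{21}}{6}\right)\left(- \frac{5}{2} - \frac{\sqrt{21}}{2}\right)^n.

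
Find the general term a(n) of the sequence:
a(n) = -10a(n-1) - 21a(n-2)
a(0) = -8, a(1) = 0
Characteristic equation: x² + 10x + 21 = 0, which factors as (x - (-7))(x - (-3)) = 0.
Roots r₁ = -7, r₂ = -3 (distinct).
General solution: a(n) = A·(-7)^n + B·(-3)^n.
From a(0) = -8: A + B = -8.
From a(1) = 0: -7A - 3B = 0.
Solving: A = 6, B = -14.
So a(n) = - 14 \left(-3\right)^{n} + 6 \left(-7\right)^{n}.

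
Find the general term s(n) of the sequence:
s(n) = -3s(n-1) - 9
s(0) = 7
First-order linear non-homogeneous.
Homogeneous solution: s_h(n) = A·(-3)^n.
Try constant particular solution s_p = K: K = -3K - 9 ⇒ K = - \frac{9}{4}.
General: s(n) = A·(-3)^n - \frac{9}{4}.
Apply s(0) = 7: A - \frac{9}{4} = 7 ⇒ A = \frac{37}{4}.
So s(n) = \frac{37 \left(-3\right)^{n}}{4} - \frac{9}{4}.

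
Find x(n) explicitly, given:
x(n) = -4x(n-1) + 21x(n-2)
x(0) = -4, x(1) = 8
Characteristic equation: x² + 4x - 21 = 0, which factors as (x - (-7))(x - (3)) = 0.
Roots r₁ = -7, r₂ = 3 (distinct).
General solution: x(n) = A·(-7)^n + B·(3)^n.
From x(0) = -4: A + B = -4.
From x(1) = 8: -7A + 3B = 8.
Solving: A = -2, B = -2.
So x(n) = - 2 \left(-7\right)^{n} - 2 \cdot 3^{n}.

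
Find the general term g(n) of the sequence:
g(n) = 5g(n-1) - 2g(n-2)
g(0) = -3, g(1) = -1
Characteristic equation: x² - 5x + 2 = 0.
Discriminant Δ = (5)² + 4·(-2) = 17.
Roots r₁,₂ = (5 ± √17)/2, so r₁ = \frac{\sqrt{17}}{2} + \frac{5}{2}, r₂ = \frac{5}{2} - \frac{\sqrt{17}}{2}.
General solution: g(n) = A·r₁^n + B·r₂^n.
From the initial conditions, A + B = -3 and r₁A + r₂B = -1.
Since r₁ - r₂ = √17: A = (-1 - (-3)r₂)/√17 = - \frac{3}{2} + \frac{13 \sqrt{17}}{34}, and B = -3 - A = - \frac{13 \sqrt{17}}{34} - \frac{3}{2}.
So g(n) = \left(- \frac{3}{2} + \frac{13 \sqrt{17}}{34}\right)\left(\frac{\sqrt{17}}{2} + \frac{5}{2}\right)^n + \left(- \frac{13 \sqrt{17}}{34} - \frac{3}{2}\right)\left(\frac{5}{2} - \frac{\sqrt{17}}{2}\right)^n.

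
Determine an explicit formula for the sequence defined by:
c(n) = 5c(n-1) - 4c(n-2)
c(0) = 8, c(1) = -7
Characteristic equation: x² - 5x + 4 = 0, which factors as (x - (1))(x - (4)) = 0.
Roots r₁ = 1, r₂ = 4 (distinct).
General solution: c(n) = A·(1)^n + B·(4)^n.
From c(0) = 8: A + B = 8.
From c(1) = -7: A + 4B = -7.
Solving: A = 13, B = -5.
So c(n) = 13 - 5 \cdot 4^{n}.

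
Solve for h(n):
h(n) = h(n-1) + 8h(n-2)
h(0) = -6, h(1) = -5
Characteristic equation: x² - x - 8 = 0.
Discriminant Δ = (1)² + 4·(8) = 33.
Roots r₁,₂ = (1 ± √33)/2, so r₁ = \frac{1}{2} + \frac{\sqrt{33}}{2}, r₂ = \frac{1}{2} - \frac{\sqrt{33}}{2}.
General solution: h(n) = A·r₁^n + B·r₂^n.
From the initial conditions, A + B = -6 and r₁A + r₂B = -5.
Since r₁ - r₂ = √33: A = (-5 - (-6)r₂)/√33 = -3 - \frac{2 \sqrt{33}}{33}, and B = -6 - A = -3 + \frac{2 \sqrt{33}}{33}.
So h(n) = \left(-3 - \frac{2 \sqrt{33}}{33}\right)\left(\frac{1}{2} + \frac{\sqrt{33}}{2}\right)^n + \left(-3 + \frac{2 \sqrt{33}}{33}\right)\left(\frac{1}{2} - \frac{\sqrt{33}}{2}\right)^n.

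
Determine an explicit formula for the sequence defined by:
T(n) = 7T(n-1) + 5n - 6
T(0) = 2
First-order linear with linear forcing.
Homogeneous solution: T_h(n) = A·(7)^n.
Try particular T_p(n) = pn + q. Substituting:
  pn + q = 7(p(n-1) + q) + 5n - 6.
Matching the n-coefficient: p = 7p + 5 ⇒ p = - \frac{5}{6}.
Matching constants: q = -7p + 7q - 6 ⇒ q = \frac{1}{36}.
General: T(n) = A·(7)^n - \frac{5 n}{6} + \frac{1}{36}.
Apply T(0) = 2: A + \frac{1}{36} = 2 ⇒ A = \frac{71}{36}.
So T(n) = \frac{71 \cdot 7^{n}}{36} - \frac{5 n}{6} + \frac{1}{36}.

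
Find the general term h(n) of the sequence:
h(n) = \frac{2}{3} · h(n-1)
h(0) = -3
Pure geometric recurrence with ratio \frac{2}{3}.
By induction h(n) = h(0) · (\frac{2}{3})^n = - 3 \left(\frac{2}{3}\right)^{n}.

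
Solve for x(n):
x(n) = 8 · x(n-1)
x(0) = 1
Pure geometric recurrence with ratio 8.
By induction x(n) = x(0) · (8)^n = 8^{n}.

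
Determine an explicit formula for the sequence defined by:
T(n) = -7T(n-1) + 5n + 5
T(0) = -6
First-order linear with linear forcing.
Homogeneous solution: T_h(n) = A·(-7)^n.
Try particular T_p(n) = pn + q. Substituting:
  pn + q = -7(p(n-1) + q) + 5n + 5.
Matching the n-coefficient: p = -7p + 5 ⇒ p = \frac{5}{8}.
Matching constants: q = 7p - 7q + 5 ⇒ q = \frac{75}{64}.
General: T(n) = A·(-7)^n + \frac{5 n}{8} + \frac{75}{64}.
Apply T(0) = -6: A + \frac{75}{64} = -6 ⇒ A = - \frac{459}{64}.
So T(n) = - \frac{459 \left(-7\right)^{n}}{64} + \frac{5 n}{8} + \frac{75}{64}.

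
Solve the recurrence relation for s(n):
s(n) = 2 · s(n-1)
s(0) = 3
Pure geometric recurrence with ratio 2.
By induction s(n) = s(0) · (2)^n = 3 \cdot 2^{n}.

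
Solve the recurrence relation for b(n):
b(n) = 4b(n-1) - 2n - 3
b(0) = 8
First-order linear with linear forcing.
Homogeneous solution: b_h(n) = A·(4)^n.
Try particular b_p(n) = pn + q. Substituting:
  pn + q = 4(p(n-1) + q) - 2n - 3.
Matching the n-coefficient: p = 4p - 2 ⇒ p = \frac{2}{3}.
Matching constants: q = -4p + 4q - 3 ⇒ q = \frac{17}{9}.
General: b(n) = A·(4)^n + \frac{2 n}{3} + \frac{17}{9}.
Apply b(0) = 8: A + \frac{17}{9} = 8 ⇒ A = \frac{55}{9}.
So b(n) = \frac{55 \cdot 4^{n}}{9} + \frac{2 n}{3} + \frac{17}{9}.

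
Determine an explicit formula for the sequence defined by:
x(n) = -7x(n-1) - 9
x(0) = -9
First-order linear non-homogeneous.
Homogeneous solution: x_h(n) = A·(-7)^n.
Try constant particular solution x_p = K: K = -7K - 9 ⇒ K = - \frac{9}{8}.
General: x(n) = A·(-7)^n - \frac{9}{8}.
Apply x(0) = -9: A - \frac{9}{8} = -9 ⇒ A = - \frac{63}{8}.
So x(n) = - \frac{63 \left(-7\right)^{n}}{8} - \frac{9}{8}.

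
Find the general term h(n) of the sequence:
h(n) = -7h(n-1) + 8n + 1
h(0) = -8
First-order linear with linear forcing.
Homogeneous solution: h_h(n) = A·(-7)^n.
Try particular h_p(n) = pn + q. Substituting:
  pn + q = -7(p(n-1) + q) + 8n + 1.
Matching the n-coefficient: p = -7p + 8 ⇒ p = 1.
Matching constants: q = 7p - 7q + 1 ⇒ q = 1.
General: h(n) = A·(-7)^n + n + 1.
Apply h(0) = -8: A + 1 = -8 ⇒ A = -9.
So h(n) = - 9 \left(-7\right)^{n} + n + 1.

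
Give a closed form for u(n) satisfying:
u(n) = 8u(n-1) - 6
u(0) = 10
First-order linear non-homogeneous.
Homogeneous solution: u_h(n) = A·(8)^n.
Try constant particular solution u_p = K: K = 8K - 6 ⇒ K = \frac{6}{7}.
General: u(n) = A·(8)^n + \frac{6}{7}.
Apply u(0) = 10: A + \frac{6}{7} = 10 ⇒ A = \frac{64}{7}.
So u(n) = \frac{64 \cdot 8^{n}}{7} + \frac{6}{7}.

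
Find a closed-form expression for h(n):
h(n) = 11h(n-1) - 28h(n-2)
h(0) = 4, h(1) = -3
Characteristic equation: x² - 11x + 28 = 0, which factors as (x - (7))(x - (4)) = 0.
Roots r₁ = 7, r₂ = 4 (distinct).
General solution: h(n) = A·(7)^n + B·(4)^n.
From h(0) = 4: A + B = 4.
From h(1) = -3: 7A + 4B = -3.
Solving: A = - \frac{19}{3}, B = \frac{31}{3}.
So h(n) = \frac{31 \cdot 4^{n}}{3} - \frac{19 \cdot 7^{n}}{3}.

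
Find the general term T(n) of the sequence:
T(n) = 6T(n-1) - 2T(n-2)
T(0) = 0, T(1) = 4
Characteristic equation: x² - 6x + 2 = 0.
Discriminant Δ = (6)² + 4·(-2) = 28.
Roots r₁,₂ = (6 ± √28)/2, so r₁ = \sqrt{7} + 3, r₂ = 3 - \sqrt{7}.
General solution: T(n) = A·r₁^n + B·r₂^n.
From the initial conditions, A + B = 0 and r₁A + r₂B = 4.
Since r₁ - r₂ = √28: A = (4 - (0)r₂)/√28 = \frac{2 \sqrt{7}}{7}, and B = 0 - A = - \frac{2 \sqrt{7}}{7}.
So T(n) = \left(\frac{2 \sqrt{7}}{7}\right)\left(\sqrt{7} + 3\right)^n + \left(- \frac{2 \sqrt{7}}{7}\right)\left(3 - \sqrt{7}\right)^n.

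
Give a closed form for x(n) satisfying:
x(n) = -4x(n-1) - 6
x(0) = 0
First-order linear non-homogeneous.
Homogeneous solution: x_h(n) = A·(-4)^n.
Try constant particular solution x_p = K: K = -4K - 6 ⇒ K = - \frac{6}{5}.
General: x(n) = A·(-4)^n - \frac{6}{5}.
Apply x(0) = 0: A - \frac{6}{5} = 0 ⇒ A = \frac{6}{5}.
So x(n) = \frac{6 \left(-4\right)^{n}}{5} - \frac{6}{5}.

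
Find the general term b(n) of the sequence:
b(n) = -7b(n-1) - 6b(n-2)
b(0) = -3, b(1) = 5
Characteristic equation: x² + 7x + 6 = 0, which factors as (x - (-6))(x - (-1)) = 0.
Roots r₁ = -6, r₂ = -1 (distinct).
General solution: b(n) = A·(-6)^n + B·(-1)^n.
From b(0) = -3: A + B = -3.
From b(1) = 5: -6A - B = 5.
Solving: A = - \frac{2}{5}, B = - \frac{13}{5}.
So b(n) = - \frac{13 \left(-1\right)^{n}}{5} - \frac{2 \left(-6\right)^{n}}{5}.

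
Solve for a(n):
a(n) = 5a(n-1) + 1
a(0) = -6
First-order linear non-homogeneous.
Homogeneous solution: a_h(n) = A·(5)^n.
Try constant particular solution a_p = K: K = 5K + 1 ⇒ K = - \frac{1}{4}.
General: a(n) = A·(5)^n - \frac{1}{4}.
Apply a(0) = -6: A - \frac{1}{4} = -6 ⇒ A = - \frac{23}{4}.
So a(n) = - \frac{23 \cdot 5^{n}}{4} - \frac{1}{4}.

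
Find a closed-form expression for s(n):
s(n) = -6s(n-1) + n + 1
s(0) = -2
First-order linear with linear forcing.
Homogeneous solution: s_h(n) = A·(-6)^n.
Try particular s_p(n) = pn + q. Substituting:
  pn + q = -6(p(n-1) + q) + n + 1.
Matching the n-coefficient: p = -6p + 1 ⇒ p = \frac{1}{7}.
Matching constants: q = 6p - 6q + 1 ⇒ q = \frac{13}{49}.
General: s(n) = A·(-6)^n + \frac{n}{7} + \frac{13}{49}.
Apply s(0) = -2: A + \frac{13}{49} = -2 ⇒ A = - \frac{111}{49}.
So s(n) = - \frac{111 \left(-6\right)^{n}}{49} + \frac{n}{7} + \frac{13}{49}.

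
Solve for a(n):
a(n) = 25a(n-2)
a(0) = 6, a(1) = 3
Characteristic equation: x² - 25 = 0, which factors as (x - (-5))(x - (5)) = 0.
Roots r₁ = -5, r₂ = 5 (distinct).
General solution: a(n) = A·(-5)^n + B·(5)^n.
From a(0) = 6: A + B = 6.
From a(1) = 3: -5A + 5B = 3.
Solving: A = \frac{27}{10}, B = \frac{33}{10}.
So a(n) = \frac{27 \left(-5\right)^{n}}{10} + \frac{33 \cdot 5^{n}}{10}.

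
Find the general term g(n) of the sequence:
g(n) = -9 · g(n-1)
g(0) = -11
Pure geometric recurrence with ratio -9.
By induction g(n) = g(0) · (-9)^n = - 11 \left(-9\right)^{n}.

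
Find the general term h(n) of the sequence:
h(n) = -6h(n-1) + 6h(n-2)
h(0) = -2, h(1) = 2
Characteristic equation: x² + 6x - 6 = 0.
Discriminant Δ = (-6)² + 4·(6) = 60.
Roots r₁,₂ = (-6 ± √60)/2, so r₁ = -3 + \sqrt{15}, r₂ = - \sqrt{15} - 3.
General solution: h(n) = A·r₁^n + B·r₂^n.
From the initial conditions, A + B = -2 and r₁A + r₂B = 2.
Since r₁ - r₂ = √60: A = (2 - (-2)r₂)/√60 = -1 - \frac{2 \sqrt{15}}{15}, and B = -2 - A = -1 + \frac{2 \sqrt{15}}{15}.
So h(n) = \left(-1 - \frac{2 \sqrt{15}}{15}\right)\left(-3 + \sqrt{15}\right)^n + \left(-1 + \frac{2 \sqrt{15}}{15}\right)\left(- \sqrt{15} - 3\right)^n.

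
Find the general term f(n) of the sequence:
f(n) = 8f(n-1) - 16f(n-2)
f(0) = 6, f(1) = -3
Characteristic equation: x² - 8x + 16 = 0, which is (x - (4))².
Repeated root r = 4.
General solution: f(n) = (A + Bn)·(4)^n.
From f(0) = 6: A = 6.
From f(1) = -3: (A + B)·(4) = -3 ⇒ B = - \frac{27}{4}.
So f(n) = \left(6 - \frac{27 n}{4}\right) \cdot (4)^n.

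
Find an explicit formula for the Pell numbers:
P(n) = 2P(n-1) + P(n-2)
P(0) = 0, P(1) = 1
This is the Pell sequence.
Characteristic equation: x² - 2x - 1 = 0; roots r₁ = 1 + \sqrt{2}, r₂ = 1 - \sqrt{2}.
General: P(n) = A·r₁^n + B·r₂^n. Solving with P(0)=0, P(1)=1 gives A = \frac{\sqrt{2}}{4}, B = - \frac{\sqrt{2}}{4}.
So P(n) = \frac{\sqrt{2} \left(- \left(1 - \sqrt{2}\right)^{n} + \left(1 + \sqrt{2}\right)^{n}\right)}{4}.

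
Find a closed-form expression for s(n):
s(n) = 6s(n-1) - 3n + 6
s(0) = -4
First-order linear with linear forcing.
Homogeneous solution: s_h(n) = A·(6)^n.
Try particular s_p(n) = pn + q. Substituting:
  pn + q = 6(p(n-1) + q) - 3n + 6.
Matching the n-coefficient: p = 6p - 3 ⇒ p = \frac{3}{5}.
Matching constants: q = -6p + 6q + 6 ⇒ q = - \frac{12}{25}.
General: s(n) = A·(6)^n + \frac{3 n}{5} - \frac{12}{25}.
Apply s(0) = -4: A - \frac{12}{25} = -4 ⇒ A = - \frac{88}{25}.
So s(n) = - \frac{88 \cdot 6^{n}}{25} + \frac{3 n}{5} - \frac{12}{25}.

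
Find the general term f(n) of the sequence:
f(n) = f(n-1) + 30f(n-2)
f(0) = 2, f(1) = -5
Characteristic equation: x² - x - 30 = 0, which factors as (x - (-5))(x - (6)) = 0.
Roots r₁ = -5, r₂ = 6 (distinct).
General solution: f(n) = A·(-5)^n + B·(6)^n.
From f(0) = 2: A + B = 2.
From f(1) = -5: -5A + 6B = -5.
Solving: A = \frac{17}{11}, B = \frac{5}{11}.
So f(n) = \frac{17 \left(-5\right)^{n}}{11} + \frac{5 \cdot 6^{n}}{11}.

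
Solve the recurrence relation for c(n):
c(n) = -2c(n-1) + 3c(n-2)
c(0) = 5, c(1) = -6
Characteristic equation: x² + 2x - 3 = 0, which factors as (x - (-3))(x - (1)) = 0.
Roots r₁ = -3, r₂ = 1 (distinct).
General solution: c(n) = A·(-3)^n + B·(1)^n.
From c(0) = 5: A + B = 5.
From c(1) = -6: -3A + B = -6.
Solving: A = \frac{11}{4}, B = \frac{9}{4}.
So c(n) = \frac{11 \left(-3\right)^{n}}{4} + \frac{9}{4}.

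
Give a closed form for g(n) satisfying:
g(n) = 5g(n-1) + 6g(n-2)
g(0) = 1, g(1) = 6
Characteristic equation: x² - 5x - 6 = 0, which factors as (x - (6))(x - (-1)) = 0.
Roots r₁ = 6, r₂ = -1 (distinct).
General solution: g(n) = A·(6)^n + B·(-1)^n.
From g(0) = 1: A + B = 1.
From g(1) = 6: 6A - B = 6.
Solving: A = 1, B = 0.
So g(n) = 6^{n}.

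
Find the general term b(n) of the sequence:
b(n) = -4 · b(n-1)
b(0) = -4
Pure geometric recurrence with ratio -4.
By induction b(n) = b(0) · (-4)^n = - 4 \left(-4\right)^{n}.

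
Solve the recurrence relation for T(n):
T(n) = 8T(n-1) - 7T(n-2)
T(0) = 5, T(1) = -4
Characteristic equation: x² - 8x + 7 = 0, which factors as (x - (7))(x - (1)) = 0.
Roots r₁ = 7, r₂ = 1 (distinct).
General solution: T(n) = A·(7)^n + B·(1)^n.
From T(0) = 5: A + B = 5.
From T(1) = -4: 7A + B = -4.
Solving: A = - \frac{3}{2}, B = \frac{13}{2}.
So T(n) = \frac{13}{2} - \frac{3 \cdot 7^{n}}{2}.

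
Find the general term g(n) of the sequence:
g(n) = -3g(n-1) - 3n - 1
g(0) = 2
First-order linear with linear forcing.
Homogeneous solution: g_h(n) = A·(-3)^n.
Try particular g_p(n) = pn + q. Substituting:
  pn + q = -3(p(n-1) + q) - 3n - 1.
Matching the n-coefficient: p = -3p - 3 ⇒ p = - \frac{3}{4}.
Matching constants: q = 3p - 3q - 1 ⇒ q = - \frac{13}{16}.
General: g(n) = A·(-3)^n - \frac{3 n}{4} - \frac{13}{16}.
Apply g(0) = 2: A - \frac{13}{16} = 2 ⇒ A = \frac{45}{16}.
So g(n) = \frac{45 \left(-3\right)^{n}}{16} - \frac{3 n}{4} - \frac{13}{16}.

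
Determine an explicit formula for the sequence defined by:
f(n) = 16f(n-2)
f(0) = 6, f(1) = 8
Characteristic equation: x² - 16 = 0, which factors as (x - (4))(x - (-4)) = 0.
Roots r₁ = 4, r₂ = -4 (distinct).
General solution: f(n) = A·(4)^n + B·(-4)^n.
From f(0) = 6: A + B = 6.
From f(1) = 8: 4A - 4B = 8.
Solving: A = 4, B = 2.
So f(n) = 2 \left(-4\right)^{n} + 4 \cdot 4^{n}.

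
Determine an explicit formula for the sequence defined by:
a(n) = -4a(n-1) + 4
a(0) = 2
First-order linear non-homogeneous.
Homogeneous solution: a_h(n) = A·(-4)^n.
Try constant particular solution a_p = K: K = -4K + 4 ⇒ K = \frac{4}{5}.
General: a(n) = A·(-4)^n + \frac{4}{5}.
Apply a(0) = 2: A + \frac{4}{5} = 2 ⇒ A = \frac{6}{5}.
So a(n) = \frac{6 \left(-4\right)^{n}}{5} + \frac{4}{5}.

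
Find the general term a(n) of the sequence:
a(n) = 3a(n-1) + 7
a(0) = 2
First-order linear non-homogeneous.
Homogeneous solution: a_h(n) = A·(3)^n.
Try constant particular solution a_p = K: K = 3K + 7 ⇒ K = - \frac{7}{2}.
General: a(n) = A·(3)^n - \frac{7}{2}.
Apply a(0) = 2: A - \frac{7}{2} = 2 ⇒ A = \frac{11}{2}.
So a(n) = \frac{11 \cdot 3^{n}}{2} - \frac{7}{2}.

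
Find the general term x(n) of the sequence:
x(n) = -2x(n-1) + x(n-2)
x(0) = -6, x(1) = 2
Characteristic equation: x² + 2x - 1 = 0.
Discriminant Δ = (-2)² + 4·(1) = 8.
Roots r₁,₂ = (-2 ± √8)/2, so r₁ = -1 + \sqrt{2}, r₂ = - \sqrt{2} - 1.
General solution: x(n) = A·r₁^n + B·r₂^n.
From the initial conditions, A + B = -6 and r₁A + r₂B = 2.
Since r₁ - r₂ = √8: A = (2 - (-6)r₂)/√8 = -3 - \sqrt{2}, and B = -6 - A = -3 + \sqrt{2}.
So x(n) = \left(-3 - \sqrt{2}\right)\left(-1 + \sqrt{2}\right)^n + \left(-3 + \sqrt{2}\right)\left(- \sqrt{2} - 1\right)^n.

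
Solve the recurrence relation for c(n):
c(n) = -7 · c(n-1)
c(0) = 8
Pure geometric recurrence with ratio -7.
By induction c(n) = c(0) · (-7)^n = 8 \left(-7\right)^{n}.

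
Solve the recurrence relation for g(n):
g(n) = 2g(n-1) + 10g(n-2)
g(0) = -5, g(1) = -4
Characteristic equation: x² - 2x - 10 = 0.
Discriminant Δ = (2)² + 4·(10) = 44.
Roots r₁,₂ = (2 ± √44)/2, so r₁ = 1 + \sqrt{11}, r₂ = 1 - \sqrt{11}.
General solution: g(n) = A·r₁^n + B·r₂^n.
From the initial conditions, A + B = -5 and r₁A + r₂B = -4.
Since r₁ - r₂ = √44: A = (-4 - (-5)r₂)/√44 = - \frac{5}{2} + \frac{\sqrt{11}}{22}, and B = -5 - A = - \frac{5}{2} - \frac{\sqrt{11}}{22}.
So g(n) = \left(- \frac{5}{2} + \frac{\sqrt{11}}{22}\right)\left(1 + \sqrt{11}\right)^n + \left(- \frac{5}{2} - \frac{\sqrt{11}}{22}\right)\left(1 - \sqrt{11}\right)^n.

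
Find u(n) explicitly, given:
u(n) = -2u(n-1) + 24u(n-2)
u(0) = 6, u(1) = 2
Characteristic equation: x² + 2x - 24 = 0, which factors as (x - (-6))(x - (4)) = 0.
Roots r₁ = -6, r₂ = 4 (distinct).
General solution: u(n) = A·(-6)^n + B·(4)^n.
From u(0) = 6: A + B = 6.
From u(1) = 2: -6A + 4B = 2.
Solving: A = \frac{11}{5}, B = \frac{19}{5}.
So u(n) = \frac{11 \left(-6\right)^{n}}{5} + \frac{19 \cdot 4^{n}}{5}.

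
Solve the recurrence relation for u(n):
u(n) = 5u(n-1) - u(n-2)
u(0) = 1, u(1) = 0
Characteristic equation: x² - 5x + 1 = 0.
Discriminant Δ = (5)² + 4·(-1) = 21.
Roots r₁,₂ = (5 ± √21)/2, so r₁ = \frac{\sqrt{21}}{2} + \frac{5}{2}, r₂ = \frac{5}{2} - \frac{\sqrt{21}}{2}.
General solution: u(n) = A·r₁^n + B·r₂^n.
From the initial conditions, A + B = 1 and r₁A + r₂B = 0.
Since r₁ - r₂ = √21: A = (0 - (1)r₂)/√21 = \frac{1}{2} - \frac{5 \sqrt{21}}{42}, and B = 1 - A = \frac{1}{2} + \frac{5 \sqrt{21}}{42}.
So u(n) = \left(\frac{1}{2} - \frac{5 \sqrt{21}}{42}\right)\left(\frac{\sqrt{21}}{2} + \frac{5}{2}\right)^n + \left(\frac{1}{2} + \frac{5 \sqrt{21}}{42}\right)\left(\frac{5}{2} - \frac{\sqrt{21}}{2}\right)^n.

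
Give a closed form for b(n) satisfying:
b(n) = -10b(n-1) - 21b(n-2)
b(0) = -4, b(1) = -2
Characteristic equation: x² + 10x + 21 = 0, which factors as (x - (-3))(x - (-7)) = 0.
Roots r₁ = -3, r₂ = -7 (distinct).
General solution: b(n) = A·(-3)^n + B·(-7)^n.
From b(0) = -4: A + B = -4.
From b(1) = -2: -3A - 7B = -2.
Solving: A = - \frac{15}{2}, B = \frac{7}{2}.
So b(n) = - \frac{15 \left(-3\right)^{n}}{2} + \frac{7 \left(-7\right)^{n}}{2}.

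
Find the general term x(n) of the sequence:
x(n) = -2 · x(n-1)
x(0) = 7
Pure geometric recurrence with ratio -2.
By induction x(n) = x(0) · (-2)^n = 7 \left(-2\right)^{n}.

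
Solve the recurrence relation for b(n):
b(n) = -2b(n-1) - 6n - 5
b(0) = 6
First-order linear with linear forcing.
Homogeneous solution: b_h(n) = A·(-2)^n.
Try particular b_p(n) = pn + q. Substituting:
  pn + q = -2(p(n-1) + q) - 6n - 5.
Matching the n-coefficient: p = -2p - 6 ⇒ p = -2.
Matching constants: q = 2p - 2q - 5 ⇒ q = -3.
General: b(n) = A·(-2)^n - 2 n - 3.
Apply b(0) = 6: A - 3 = 6 ⇒ A = 9.
So b(n) = 9 \left(-2\right)^{n} - 2 n - 3.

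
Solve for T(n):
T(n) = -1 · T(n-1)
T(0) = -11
Pure geometric recurrence with ratio -1.
By induction T(n) = T(0) · (-1)^n = - 11 \left(-1\right)^{n}.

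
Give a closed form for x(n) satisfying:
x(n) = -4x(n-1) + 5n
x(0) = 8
First-order linear with linear forcing.
Homogeneous solution: x_h(n) = A·(-4)^n.
Try particular x_p(n) = pn + q. Substituting:
  pn + q = -4(p(n-1) + q) + 5n.
Matching the n-coefficient: p = -4p + 5 ⇒ p = 1.
Matching constants: q = 4p - 4q ⇒ q = \frac{4}{5}.
General: x(n) = A·(-4)^n + n + \frac{4}{5}.
Apply x(0) = 8: A + \frac{4}{5} = 8 ⇒ A = \frac{36}{5}.
So x(n) = \frac{36 \left(-4\right)^{n}}{5} + n + \frac{4}{5}.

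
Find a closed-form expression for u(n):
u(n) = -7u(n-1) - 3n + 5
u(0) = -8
First-order linear with linear forcing.
Homogeneous solution: u_h(n) = A·(-7)^n.
Try particular u_p(n) = pn + q. Substituting:
  pn + q = -7(p(n-1) + q) - 3n + 5.
Matching the n-coefficient: p = -7p - 3 ⇒ p = - \frac{3}{8}.
Matching constants: q = 7p - 7q + 5 ⇒ q = \frac{19}{64}.
General: u(n) = A·(-7)^n - \frac{3 n}{8} + \frac{19}{64}.
Apply u(0) = -8: A + \frac{19}{64} = -8 ⇒ A = - \frac{531}{64}.
So u(n) = - \frac{531 \left(-7\right)^{n}}{64} - \frac{3 n}{8} + \frac{19}{64}.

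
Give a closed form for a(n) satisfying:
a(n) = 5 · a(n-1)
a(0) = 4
Pure geometric recurrence with ratio 5.
By induction a(n) = a(0) · (5)^n = 4 \cdot 5^{n}.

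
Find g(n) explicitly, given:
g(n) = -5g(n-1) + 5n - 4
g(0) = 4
First-order linear with linear forcing.
Homogeneous solution: g_h(n) = A·(-5)^n.
Try particular g_p(n) = pn + q. Substituting:
  pn + q = -5(p(n-1) + q) + 5n - 4.
Matching the n-coefficient: p = -5p + 5 ⇒ p = \frac{5}{6}.
Matching constants: q = 5p - 5q - 4 ⇒ q = \frac{1}{36}.
General: g(n) = A·(-5)^n + \frac{5 n}{6} + \frac{1}{36}.
Apply g(0) = 4: A + \frac{1}{36} = 4 ⇒ A = \frac{143}{36}.
So g(n) = \frac{143 \left(-5\right)^{n}}{36} + \frac{5 n}{6} + \frac{1}{36}.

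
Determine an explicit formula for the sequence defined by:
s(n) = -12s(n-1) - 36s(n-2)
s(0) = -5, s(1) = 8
Characteristic equation: x² + 12x + 36 = 0, which is (x - (-6))².
Repeated root r = -6.
General solution: s(n) = (A + Bn)·(-6)^n.
From s(0) = -5: A = -5.
From s(1) = 8: (A + B)·(-6) = 8 ⇒ B = \frac{11}{3}.
So s(n) = \left(\frac{11 n}{3} - 5\right) \cdot (-6)^n.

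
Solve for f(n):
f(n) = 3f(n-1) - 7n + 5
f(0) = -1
First-order linear with linear forcing.
Homogeneous solution: f_h(n) = A·(3)^n.
Try particular f_p(n) = pn + q. Substituting:
  pn + q = 3(p(n-1) + q) - 7n + 5.
Matching the n-coefficient: p = 3p - 7 ⇒ p = \frac{7}{2}.
Matching constants: q = -3p + 3q + 5 ⇒ q = \frac{11}{4}.
General: f(n) = A·(3)^n + \frac{7 n}{2} + \frac{11}{4}.
Apply f(0) = -1: A + \frac{11}{4} = -1 ⇒ A = - \frac{15}{4}.
So f(n) = - \frac{15 \cdot 3^{n}}{4} + \frac{7 n}{2} + \frac{11}{4}.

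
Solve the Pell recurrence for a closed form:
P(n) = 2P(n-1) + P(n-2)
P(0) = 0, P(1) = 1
This is the Pell sequence.
Characteristic equation: x² - 2x - 1 = 0; roots r₁ = 1 + \sqrt{2}, r₂ = 1 - \sqrt{2}.
General: P(n) = A·r₁^n + B·r₂^n. Solving with P(0)=0, P(1)=1 gives A = \frac{\sqrt{2}}{4}, B = - \frac{\sqrt{2}}{4}.
So P(n) = \frac{\sqrt{2} \left(- \left(1 - \sqrt{2}\right)^{n} + \left(1 + \sqrt{2}\right)^{n}\right)}{4}.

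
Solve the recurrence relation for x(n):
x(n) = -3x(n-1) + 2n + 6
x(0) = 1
First-order linear with linear forcing.
Homogeneous solution: x_h(n) = A·(-3)^n.
Try particular x_p(n) = pn + q. Substituting:
  pn + q = -3(p(n-1) + q) + 2n + 6.
Matching the n-coefficient: p = -3p + 2 ⇒ p = \frac{1}{2}.
Matching constants: q = 3p - 3q + 6 ⇒ q = \frac{15}{8}.
General: x(n) = A·(-3)^n + \frac{n}{2} + \frac{15}{8}.
Apply x(0) = 1: A + \frac{15}{8} = 1 ⇒ A = - \frac{7}{8}.
So x(n) = - \frac{7 \left(-3\right)^{n}}{8} + \frac{n}{2} + \frac{15}{8}.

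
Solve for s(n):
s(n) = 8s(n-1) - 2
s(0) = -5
First-order linear non-homogeneous.
Homogeneous solution: s_h(n) = A·(8)^n.
Try constant particular solution s_p = K: K = 8K - 2 ⇒ K = \frac{2}{7}.
General: s(n) = A·(8)^n + \frac{2}{7}.
Apply s(0) = -5: A + \frac{2}{7} = -5 ⇒ A = - \frac{37}{7}.
So s(n) = \frac{2}{7} - \frac{37 \cdot 8^{n}}{7}.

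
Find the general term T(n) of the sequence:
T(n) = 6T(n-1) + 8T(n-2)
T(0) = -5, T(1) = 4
Characteristic equation: x² - 6x - 8 = 0.
Discriminant Δ = (6)² + 4·(8) = 68.
Roots r₁,₂ = (6 ± √68)/2, so r₁ = 3 + \sqrt{17}, r₂ = 3 - \sqrt{17}.
General solution: T(n) = A·r₁^n + B·r₂^n.
From the initial conditions, A + B = -5 and r₁A + r₂B = 4.
Since r₁ - r₂ = √68: A = (4 - (-5)r₂)/√68 = - \frac{5}{2} + \frac{19 \sqrt{17}}{34}, and B = -5 - A = - \frac{5}{2} - \frac{19 \sqrt{17}}{34}.
So T(n) = \left(- \frac{5}{2} + \frac{19 \sqrt{17}}{34}\right)\left(3 + \sqrt{17}\right)^n + \left(- \frac{5}{2} - \frac{19 \sqrt{17}}{34}\right)\left(3 - \sqrt{17}\right)^n.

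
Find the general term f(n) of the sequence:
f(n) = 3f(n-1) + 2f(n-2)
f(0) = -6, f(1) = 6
Characteristic equation: x² - 3x - 2 = 0.
Discriminant Δ = (3)² + 4·(2) = 17.
Roots r₁,₂ = (3 ± √17)/2, so r₁ = \frac{3}{2} + \frac{\sqrt{17}}{2}, r₂ = \frac{3}{2} - \frac{\sqrt{17}}{2}.
General solution: f(n) = A·r₁^n + B·r₂^n.
From the initial conditions, A + B = -6 and r₁A + r₂B = 6.
Since r₁ - r₂ = √17: A = (6 - (-6)r₂)/√17 = -3 + \frac{15 \sqrt{17}}{17}, and B = -6 - A = - \frac{15 \sqrt{17}}{17} - 3.
So f(n) = \left(-3 + \frac{15 \sqrt{17}}{17}\right)\left(\frac{3}{2} + \frac{\sqrt{17}}{2}\right)^n + \left(- \frac{15 \sqrt{17}}{17} - 3\right)\left(\frac{3}{2} - \frac{\sqrt{17}}{2}\right)^n.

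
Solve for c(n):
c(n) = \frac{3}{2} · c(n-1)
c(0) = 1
Pure geometric recurrence with ratio \frac{3}{2}.
By induction c(n) = c(0) · (\frac{3}{2})^n = \left(\frac{3}{2}\right)^{n}.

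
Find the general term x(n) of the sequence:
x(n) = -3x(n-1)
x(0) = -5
This is a homogeneous first-order recurrence with ratio -3.
By induction x(n) = x(0) · (-3)^n = - 5 \left(-3\right)^{n}.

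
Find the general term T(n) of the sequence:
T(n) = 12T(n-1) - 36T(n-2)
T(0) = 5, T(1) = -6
Characteristic equation: x² - 12x + 36 = 0, which is (x - (6))².
Repeated root r = 6.
General solution: T(n) = (A + Bn)·(6)^n.
From T(0) = 5: A = 5.
From T(1) = -6: (A + B)·(6) = -6 ⇒ B = -6.
So T(n) = \left(5 - 6 n\right) \cdot (6)^n.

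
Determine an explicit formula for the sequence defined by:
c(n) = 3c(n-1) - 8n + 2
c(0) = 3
First-order linear with linear forcing.
Homogeneous solution: c_h(n) = A·(3)^n.
Try particular c_p(n) = pn + q. Substituting:
  pn + q = 3(p(n-1) + q) - 8n + 2.
Matching the n-coefficient: p = 3p - 8 ⇒ p = 4.
Matching constants: q = -3p + 3q + 2 ⇒ q = 5.
General: c(n) = A·(3)^n + 4 n + 5.
Apply c(0) = 3: A + 5 = 3 ⇒ A = -2.
So c(n) = - 2 \cdot 3^{n} + 4 n + 5.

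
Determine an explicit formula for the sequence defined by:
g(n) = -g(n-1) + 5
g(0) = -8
First-order linear non-homogeneous.
Homogeneous solution: g_h(n) = A·(-1)^n.
Try constant particular solution g_p = K: K = -K + 5 ⇒ K = \frac{5}{2}.
General: g(n) = A·(-1)^n + \frac{5}{2}.
Apply g(0) = -8: A + \frac{5}{2} = -8 ⇒ A = - \frac{21}{2}.
So g(n) = \frac{5}{2} - \frac{21 \left(-1\right)^{n}}{2}.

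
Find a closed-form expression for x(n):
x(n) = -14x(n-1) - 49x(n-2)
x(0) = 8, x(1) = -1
Characteristic equation: x² + 14x + 49 = 0, which is (x - (-7))².
Repeated root r = -7.
General solution: x(n) = (A + Bn)·(-7)^n.
From x(0) = 8: A = 8.
From x(1) = -1: (A + B)·(-7) = -1 ⇒ B = - \frac{55}{7}.
So x(n) = \left(8 - \frac{55 n}{7}\right) \cdot (-7)^n.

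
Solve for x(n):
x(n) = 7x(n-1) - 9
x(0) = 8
First-order linear non-homogeneous.
Homogeneous solution: x_h(n) = A·(7)^n.
Try constant particular solution x_p = K: K = 7K - 9 ⇒ K = \frac{3}{2}.
General: x(n) = A·(7)^n + \frac{3}{2}.
Apply x(0) = 8: A + \frac{3}{2} = 8 ⇒ A = \frac{13}{2}.
So x(n) = \frac{13 \cdot 7^{n}}{2} + \frac{3}{2}.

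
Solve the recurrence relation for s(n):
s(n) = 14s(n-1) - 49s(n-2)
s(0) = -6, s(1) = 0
Characteristic equation: x² - 14x + 49 = 0, which is (x - (7))².
Repeated root r = 7.
General solution: s(n) = (A + Bn)·(7)^n.
From s(0) = -6: A = -6.
From s(1) = 0: (A + B)·(7) = 0 ⇒ B = 6.
So s(n) = \left(6 n - 6\right) \cdot (7)^n.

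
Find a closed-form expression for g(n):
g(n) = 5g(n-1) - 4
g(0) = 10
First-order linear non-homogeneous.
Homogeneous solution: g_h(n) = A·(5)^n.
Try constant particular solution g_p = K: K = 5K - 4 ⇒ K = 1.
General: g(n) = A·(5)^n + 1.
Apply g(0) = 10: A + 1 = 10 ⇒ A = 9.
So g(n) = 9 \cdot 5^{n} + 1.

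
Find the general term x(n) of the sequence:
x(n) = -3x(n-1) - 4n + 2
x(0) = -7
First-order linear with linear forcing.
Homogeneous solution: x_h(n) = A·(-3)^n.
Try particular x_p(n) = pn + q. Substituting:
  pn + q = -3(p(n-1) + q) - 4n + 2.
Matching the n-coefficient: p = -3p - 4 ⇒ p = -1.
Matching constants: q = 3p - 3q + 2 ⇒ q = - \frac{1}{4}.
General: x(n) = A·(-3)^n - n - \frac{1}{4}.
Apply x(0) = -7: A - \frac{1}{4} = -7 ⇒ A = - \frac{27}{4}.
So x(n) = - \frac{27 \left(-3\right)^{n}}{4} - n - \frac{1}{4}.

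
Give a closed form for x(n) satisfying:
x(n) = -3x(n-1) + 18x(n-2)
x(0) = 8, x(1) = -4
Characteristic equation: x² + 3x - 18 = 0, which factors as (x - (3))(x - (-6)) = 0.
Roots r₁ = 3, r₂ = -6 (distinct).
General solution: x(n) = A·(3)^n + B·(-6)^n.
From x(0) = 8: A + B = 8.
From x(1) = -4: 3A - 6B = -4.
Solving: A = \frac{44}{9}, B = \frac{28}{9}.
So x(n) = \frac{28 \left(-6\right)^{n}}{9} + \frac{44 \cdot 3^{n}}{9}.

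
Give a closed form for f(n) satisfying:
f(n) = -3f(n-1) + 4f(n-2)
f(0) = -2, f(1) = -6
Characteristic equation: x² + 3x - 4 = 0, which factors as (x - (-4))(x - (1)) = 0.
Roots r₁ = -4, r₂ = 1 (distinct).
General solution: f(n) = A·(-4)^n + B·(1)^n.
From f(0) = -2: A + B = -2.
From f(1) = -6: -4A + B = -6.
Solving: A = \frac{4}{5}, B = - \frac{14}{5}.
So f(n) = \frac{4 \left(-4\right)^{n}}{5} - \frac{14}{5}.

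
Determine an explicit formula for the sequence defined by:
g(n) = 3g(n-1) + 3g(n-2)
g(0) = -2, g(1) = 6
Characteristic equation: x² - 3x - 3 = 0.
Discriminant Δ = (3)² + 4·(3) = 21.
Roots r₁,₂ = (3 ± √21)/2, so r₁ = \frac{3}{2} + \frac{\sqrt{21}}{2}, r₂ = \frac{3}{2} - \frac{\sqrt{21}}{2}.
General solution: g(n) = A·r₁^n + B·r₂^n.
From the initial conditions, A + B = -2 and r₁A + r₂B = 6.
Since r₁ - r₂ = √21: A = (6 - (-2)r₂)/√21 = -1 + \frac{3 \sqrt{21}}{7}, and B = -2 - A = - \frac{3 \sqrt{21}}{7} - 1.
So g(n) = \left(-1 + \frac{3 \sqrt{21}}{7}\right)\left(\frac{3}{2} + \frac{\sqrt{21}}{2}\right)^n + \left(- \frac{3 \sqrt{21}}{7} - 1\right)\left(\frac{3}{2} - \frac{\sqrt{21}}{2}\right)^n.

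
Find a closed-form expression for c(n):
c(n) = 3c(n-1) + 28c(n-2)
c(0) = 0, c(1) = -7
Characteristic equation: x² - 3x - 28 = 0, which factors as (x - (7))(x - (-4)) = 0.
Roots r₁ = 7, r₂ = -4 (distinct).
General solution: c(n) = A·(7)^n + B·(-4)^n.
From c(0) = 0: A + B = 0.
From c(1) = -7: 7A - 4B = -7.
Solving: A = - \frac{7}{11}, B = \frac{7}{11}.
So c(n) = \frac{7 \left(-4\right)^{n}}{11} - \frac{7 \cdot 7^{n}}{11}.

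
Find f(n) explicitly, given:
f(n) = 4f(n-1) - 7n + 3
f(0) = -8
First-order linear with linear forcing.
Homogeneous solution: f_h(n) = A·(4)^n.
Try particular f_p(n) = pn + q. Substituting:
  pn + q = 4(p(n-1) + q) - 7n + 3.
Matching the n-coefficient: p = 4p - 7 ⇒ p = \frac{7}{3}.
Matching constants: q = -4p + 4q + 3 ⇒ q = \frac{19}{9}.
General: f(n) = A·(4)^n + \frac{7 n}{3} + \frac{19}{9}.
Apply f(0) = -8: A + \frac{19}{9} = -8 ⇒ A = - \frac{91}{9}.
So f(n) = - \frac{91 \cdot 4^{n}}{9} + \frac{7 n}{3} + \frac{19}{9}.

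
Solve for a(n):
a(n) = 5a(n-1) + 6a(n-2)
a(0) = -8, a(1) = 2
Characteristic equation: x² - 5x - 6 = 0, which factors as (x - (6))(x - (-1)) = 0.
Roots r₁ = 6, r₂ = -1 (distinct).
General solution: a(n) = A·(6)^n + B·(-1)^n.
From a(0) = -8: A + B = -8.
From a(1) = 2: 6A - B = 2.
Solving: A = - \frac{6}{7}, B = - \frac{50}{7}.
So a(n) = - \frac{50 \left(-1\right)^{n}}{7} - \frac{6 \cdot 6^{n}}{7}.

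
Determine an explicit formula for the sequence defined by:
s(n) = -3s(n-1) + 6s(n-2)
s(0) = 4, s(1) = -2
Characteristic equation: x² + 3x - 6 = 0.
Discriminant Δ = (-3)² + 4·(6) = 33.
Roots r₁,₂ = (-3 ± √33)/2, so r₁ = - \frac{3}{2} + \frac{\sqrt{33}}{2}, r₂ = - \frac{\sqrt{33}}{2} - \frac{3}{2}.
General solution: s(n) = A·r₁^n + B·r₂^n.
From the initial conditions, A + B = 4 and r₁A + r₂B = -2.
Since r₁ - r₂ = √33: A = (-2 - (4)r₂)/√33 = \frac{4 \sqrt{33}}{33} + 2, and B = 4 - A = 2 - \frac{4 \sqrt{33}}{33}.
So s(n) = \left(\frac{4 \sqrt{33}}{33} + 2\right)\left(- \frac{3}{2} + \frac{\sqrt{33}}{2}\right)^n + \left(2 - \frac{4 \sqrt{33}}{33}\right)\left(- \frac{\sqrt{33}}{2} - \frac{3}{2}\right)^n.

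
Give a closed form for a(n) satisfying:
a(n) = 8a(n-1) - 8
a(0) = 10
First-order linear non-homogeneous.
Homogeneous solution: a_h(n) = A·(8)^n.
Try constant particular solution a_p = K: K = 8K - 8 ⇒ K = \frac{8}{7}.
General: a(n) = A·(8)^n + \frac{8}{7}.
Apply a(0) = 10: A + \frac{8}{7} = 10 ⇒ A = \frac{62}{7}.
So a(n) = \frac{62 \cdot 8^{n}}{7} + \frac{8}{7}.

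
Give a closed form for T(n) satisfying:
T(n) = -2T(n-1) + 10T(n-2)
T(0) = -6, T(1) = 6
Characteristic equation: x² + 2x - 10 = 0.
Discriminant Δ = (-2)² + 4·(10) = 44.
Roots r₁,₂ = (-2 ± √44)/2, so r₁ = -1 + \sqrt{11}, r₂ = - \sqrt{11} - 1.
General solution: T(n) = A·r₁^n + B·r₂^n.
From the initial conditions, A + B = -6 and r₁A + r₂B = 6.
Since r₁ - r₂ = √44: A = (6 - (-6)r₂)/√44 = -3, and B = -6 - A = -3.
So T(n) = \left(-3\right)\left(-1 + \sqrt{11}\right)^n + \left(-3\right)\left(- \sqrt{11} - 1\right)^n.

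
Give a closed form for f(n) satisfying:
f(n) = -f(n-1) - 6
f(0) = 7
First-order linear non-homogeneous.
Homogeneous solution: f_h(n) = A·(-1)^n.
Try constant particular solution f_p = K: K = -K - 6 ⇒ K = -3.
General: f(n) = A·(-1)^n - 3.
Apply f(0) = 7: A - 3 = 7 ⇒ A = 10.
So f(n) = 10 \left(-1\right)^{n} - 3.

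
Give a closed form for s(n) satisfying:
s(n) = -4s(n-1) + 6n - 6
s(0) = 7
First-order linear with linear forcing.
Homogeneous solution: s_h(n) = A·(-4)^n.
Try particular s_p(n) = pn + q. Substituting:
  pn + q = -4(p(n-1) + q) + 6n - 6.
Matching the n-coefficient: p = -4p + 6 ⇒ p = \frac{6}{5}.
Matching constants: q = 4p - 4q - 6 ⇒ q = - \frac{6}{25}.
General: s(n) = A·(-4)^n + \frac{6 n}{5} - \frac{6}{25}.
Apply s(0) = 7: A - \frac{6}{25} = 7 ⇒ A = \frac{181}{25}.
So s(n) = \frac{181 \left(-4\right)^{n}}{25} + \frac{6 n}{5} - \frac{6}{25}.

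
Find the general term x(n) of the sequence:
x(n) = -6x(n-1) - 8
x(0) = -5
First-order linear non-homogeneous.
Homogeneous solution: x_h(n) = A·(-6)^n.
Try constant particular solution x_p = K: K = -6K - 8 ⇒ K = - \frac{8}{7}.
General: x(n) = A·(-6)^n - \frac{8}{7}.
Apply x(0) = -5: A - \frac{8}{7} = -5 ⇒ A = - \frac{27}{7}.
So x(n) = - \frac{27 \left(-6\right)^{n}}{7} - \frac{8}{7}.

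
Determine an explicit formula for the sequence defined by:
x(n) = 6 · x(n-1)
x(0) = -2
Pure geometric recurrence with ratio 6.
By induction x(n) = x(0) · (6)^n = - 2 \cdot 6^{n}.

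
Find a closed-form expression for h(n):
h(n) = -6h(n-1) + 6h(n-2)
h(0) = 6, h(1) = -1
Characteristic equation: x² + 6x - 6 = 0.
Discriminant Δ = (-6)² + 4·(6) = 60.
Roots r₁,₂ = (-6 ± √60)/2, so r₁ = -3 + \sqrt{15}, r₂ = - \sqrt{15} - 3.
General solution: h(n) = A·r₁^n + B·r₂^n.
From the initial conditions, A + B = 6 and r₁A + r₂B = -1.
Since r₁ - r₂ = √60: A = (-1 - (6)r₂)/√60 = \frac{17 \sqrt{15}}{30} + 3, and B = 6 - A = 3 - \frac{17 \sqrt{15}}{30}.
So h(n) = \left(\frac{17 \sqrt{15}}{30} + 3\right)\left(-3 + \sqrt{15}\right)^n + \left(3 - \frac{17 \sqrt{15}}{30}\right)\left(- \sqrt{15} - 3\right)^n.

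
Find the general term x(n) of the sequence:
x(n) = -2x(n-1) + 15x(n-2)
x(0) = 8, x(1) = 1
Characteristic equation: x² + 2x - 15 = 0, which factors as (x - (3))(x - (-5)) = 0.
Roots r₁ = 3, r₂ = -5 (distinct).
General solution: x(n) = A·(3)^n + B·(-5)^n.
From x(0) = 8: A + B = 8.
From x(1) = 1: 3A - 5B = 1.
Solving: A = \frac{41}{8}, B = \frac{23}{8}.
So x(n) = \frac{23 \left(-5\right)^{n}}{8} + \frac{41 \cdot 3^{n}}{8}.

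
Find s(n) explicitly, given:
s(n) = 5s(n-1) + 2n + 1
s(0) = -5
First-order linear with linear forcing.
Homogeneous solution: s_h(n) = A·(5)^n.
Try particular s_p(n) = pn + q. Substituting:
  pn + q = 5(p(n-1) + q) + 2n + 1.
Matching the n-coefficient: p = 5p + 2 ⇒ p = - \frac{1}{2}.
Matching constants: q = -5p + 5q + 1 ⇒ q = - \frac{7}{8}.
General: s(n) = A·(5)^n - \frac{n}{2} - \frac{7}{8}.
Apply s(0) = -5: A - \frac{7}{8} = -5 ⇒ A = - \frac{33}{8}.
So s(n) = - \frac{33 \cdot 5^{n}}{8} - \frac{n}{2} - \frac{7}{8}.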